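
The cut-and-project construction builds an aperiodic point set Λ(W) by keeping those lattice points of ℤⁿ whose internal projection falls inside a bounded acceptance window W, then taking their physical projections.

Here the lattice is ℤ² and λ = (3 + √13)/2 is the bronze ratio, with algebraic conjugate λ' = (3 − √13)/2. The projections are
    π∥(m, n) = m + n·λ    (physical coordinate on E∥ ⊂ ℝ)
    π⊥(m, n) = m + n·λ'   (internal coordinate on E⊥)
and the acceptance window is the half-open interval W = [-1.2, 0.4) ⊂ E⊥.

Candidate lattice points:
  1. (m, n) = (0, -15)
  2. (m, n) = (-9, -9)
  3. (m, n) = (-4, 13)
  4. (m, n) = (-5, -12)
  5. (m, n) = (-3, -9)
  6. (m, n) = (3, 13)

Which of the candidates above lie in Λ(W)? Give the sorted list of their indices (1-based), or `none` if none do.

5, 6

Numerically λ ≈ 3.30278 and λ' = −1/λ ≈ -0.30278.
candidate 1: (m,n)=(0,-15) → π∥ = 0-15·λ ≈ -49.54163, π⊥ = 0-15·λ' ≈ 4.54163 ∉ [-1.2, 0.4) ⇒ out
candidate 2: (m,n)=(-9,-9) → π∥ = -9-9·λ ≈ -38.72498, π⊥ = -9-9·λ' ≈ -6.27502 ∉ [-1.2, 0.4) ⇒ out
candidate 3: (m,n)=(-4,13) → π∥ = -4+13·λ ≈ 38.93608, π⊥ = -4+13·λ' ≈ -7.93608 ∉ [-1.2, 0.4) ⇒ out
candidate 4: (m,n)=(-5,-12) → π∥ = -5-12·λ ≈ -44.63331, π⊥ = -5-12·λ' ≈ -1.36669 ∉ [-1.2, 0.4) ⇒ out
candidate 5: (m,n)=(-3,-9) → π∥ = -3-9·λ ≈ -32.72498, π⊥ = -3-9·λ' ≈ -0.27502 ∈ [-1.2, 0.4) ⇒ IN Λ
candidate 6: (m,n)=(3,13) → π∥ = 3+13·λ ≈ 45.93608, π⊥ = 3+13·λ' ≈ -0.93608 ∈ [-1.2, 0.4) ⇒ IN Λ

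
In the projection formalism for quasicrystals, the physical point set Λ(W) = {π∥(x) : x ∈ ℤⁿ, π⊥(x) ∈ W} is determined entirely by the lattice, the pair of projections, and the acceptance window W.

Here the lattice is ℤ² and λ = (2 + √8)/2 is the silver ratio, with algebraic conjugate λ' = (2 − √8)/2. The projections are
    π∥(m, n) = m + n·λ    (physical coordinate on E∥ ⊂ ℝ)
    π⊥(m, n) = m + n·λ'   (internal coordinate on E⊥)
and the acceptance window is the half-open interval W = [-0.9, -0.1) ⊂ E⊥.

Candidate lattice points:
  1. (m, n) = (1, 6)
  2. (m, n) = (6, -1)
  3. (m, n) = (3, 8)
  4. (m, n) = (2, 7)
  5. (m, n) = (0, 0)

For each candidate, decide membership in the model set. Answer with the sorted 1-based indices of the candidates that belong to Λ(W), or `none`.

Compute λ' = (2−√8)/2 = -0.41421, so π⊥(m,n) = m -0.41421·n.
#1 (1,6): internal coord 1 + (6)·λ' = -1.48528; -1.48528 ∉ [-0.9, -0.1) → out
#2 (6,-1): internal coord 6 + (-1)·λ' = +6.41421; +6.41421 ∉ [-0.9, -0.1) → out
#3 (3,8): internal coord 3 + (8)·λ' = -0.31371; -0.31371 ∈ [-0.9, -0.1) → IN Λ
#4 (2,7): internal coord 2 + (7)·λ' = -0.89949; -0.89949 ∈ [-0.9, -0.1) → IN Λ
#5 (0,0): internal coord 0 + (0)·λ' = +0.00000; +0.00000 ∉ [-0.9, -0.1) → out

3, 4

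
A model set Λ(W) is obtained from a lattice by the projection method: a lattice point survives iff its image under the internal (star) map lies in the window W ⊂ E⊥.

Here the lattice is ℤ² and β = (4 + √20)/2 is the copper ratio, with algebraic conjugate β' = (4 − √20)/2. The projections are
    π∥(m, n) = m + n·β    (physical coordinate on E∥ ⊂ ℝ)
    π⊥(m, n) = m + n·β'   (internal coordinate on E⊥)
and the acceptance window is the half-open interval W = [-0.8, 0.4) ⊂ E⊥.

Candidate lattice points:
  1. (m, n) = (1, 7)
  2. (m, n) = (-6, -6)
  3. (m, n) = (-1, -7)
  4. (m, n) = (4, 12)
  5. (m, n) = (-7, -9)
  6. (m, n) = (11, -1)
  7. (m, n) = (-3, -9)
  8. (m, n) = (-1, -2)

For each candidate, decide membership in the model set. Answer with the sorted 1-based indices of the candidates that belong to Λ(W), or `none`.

Numerically β ≈ 4.2361 and β' = −1/β ≈ -0.2361.
[1] lift (1,7): star map gives -0.6525; window check -0.8 ≤ -0.6525 < 0.4 is true → IN Λ
[2] lift (-6,-6): star map gives -4.5836; window check -0.8 ≤ -4.5836 < 0.4 is false → out
[3] lift (-1,-7): star map gives 0.6525; window check -0.8 ≤ 0.6525 < 0.4 is false → out
[4] lift (4,12): star map gives 1.1672; window check -0.8 ≤ 1.1672 < 0.4 is false → out
[5] lift (-7,-9): star map gives -4.8754; window check -0.8 ≤ -4.8754 < 0.4 is false → out
[6] lift (11,-1): star map gives 11.2361; window check -0.8 ≤ 11.2361 < 0.4 is false → out
[7] lift (-3,-9): star map gives -0.8754; window check -0.8 ≤ -0.8754 < 0.4 is false → out
[8] lift (-1,-2): star map gives -0.5279; window check -0.8 ≤ -0.5279 < 0.4 is true → IN Λ

1, 8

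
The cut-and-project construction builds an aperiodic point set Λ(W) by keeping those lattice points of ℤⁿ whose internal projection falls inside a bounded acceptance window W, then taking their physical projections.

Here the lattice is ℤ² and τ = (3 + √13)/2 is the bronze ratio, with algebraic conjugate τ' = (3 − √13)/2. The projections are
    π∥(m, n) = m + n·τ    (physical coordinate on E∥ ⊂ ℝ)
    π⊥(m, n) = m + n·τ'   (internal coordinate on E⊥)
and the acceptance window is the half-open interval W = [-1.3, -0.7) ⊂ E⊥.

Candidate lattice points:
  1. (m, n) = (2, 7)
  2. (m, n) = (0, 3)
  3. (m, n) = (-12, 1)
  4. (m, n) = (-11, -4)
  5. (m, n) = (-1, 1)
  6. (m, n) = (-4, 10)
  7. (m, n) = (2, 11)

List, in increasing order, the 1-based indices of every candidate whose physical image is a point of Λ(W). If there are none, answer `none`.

τ' = (3−√13)/2 ≈ -0.302776.
[1] lift (2,7): star map gives -0.119429; window check -1.3 ≤ -0.119429 < -0.7 is false → out
[2] lift (0,3): star map gives -0.908327; window check -1.3 ≤ -0.908327 < -0.7 is true → IN Λ
[3] lift (-12,1): star map gives -12.302776; window check -1.3 ≤ -12.302776 < -0.7 is false → out
[4] lift (-11,-4): star map gives -9.788897; window check -1.3 ≤ -9.788897 < -0.7 is false → out
[5] lift (-1,1): star map gives -1.302776; window check -1.3 ≤ -1.302776 < -0.7 is false → out
[6] lift (-4,10): star map gives -7.027756; window check -1.3 ≤ -7.027756 < -0.7 is false → out
[7] lift (2,11): star map gives -1.330532; window check -1.3 ≤ -1.330532 < -0.7 is false → out

2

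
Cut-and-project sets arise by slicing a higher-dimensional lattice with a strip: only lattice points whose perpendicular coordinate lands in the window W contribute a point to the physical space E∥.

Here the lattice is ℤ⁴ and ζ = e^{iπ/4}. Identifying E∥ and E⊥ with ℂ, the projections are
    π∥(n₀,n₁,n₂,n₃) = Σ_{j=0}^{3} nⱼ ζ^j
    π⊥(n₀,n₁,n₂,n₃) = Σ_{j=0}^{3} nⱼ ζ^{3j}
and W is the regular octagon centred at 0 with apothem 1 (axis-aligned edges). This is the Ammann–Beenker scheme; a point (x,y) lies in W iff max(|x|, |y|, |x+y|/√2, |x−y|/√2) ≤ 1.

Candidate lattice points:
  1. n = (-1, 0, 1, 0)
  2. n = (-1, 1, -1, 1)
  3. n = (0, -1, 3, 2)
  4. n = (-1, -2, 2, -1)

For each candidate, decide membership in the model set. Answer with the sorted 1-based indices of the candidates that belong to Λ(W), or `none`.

none

π⊥(n) = n₀ + n₁ζ³ + n₂ζ⁶ + n₃ζ⁹ where ζ = e^{iπ/4}.
#1 (-1, 0, 1, 0): internal (-1.00000, -1.00000); octagon support 1.41421 vs apothem 1 → ∉ W
#2 (-1, 1, -1, 1): internal (-1.00000, 2.41421); octagon support 2.41421 vs apothem 1 → ∉ W
#3 (0, -1, 3, 2): internal (2.12132, -2.29289); octagon support 3.12132 vs apothem 1 → ∉ W
#4 (-1, -2, 2, -1): internal (-0.29289, -4.12132); octagon support 4.12132 vs apothem 1 → ∉ W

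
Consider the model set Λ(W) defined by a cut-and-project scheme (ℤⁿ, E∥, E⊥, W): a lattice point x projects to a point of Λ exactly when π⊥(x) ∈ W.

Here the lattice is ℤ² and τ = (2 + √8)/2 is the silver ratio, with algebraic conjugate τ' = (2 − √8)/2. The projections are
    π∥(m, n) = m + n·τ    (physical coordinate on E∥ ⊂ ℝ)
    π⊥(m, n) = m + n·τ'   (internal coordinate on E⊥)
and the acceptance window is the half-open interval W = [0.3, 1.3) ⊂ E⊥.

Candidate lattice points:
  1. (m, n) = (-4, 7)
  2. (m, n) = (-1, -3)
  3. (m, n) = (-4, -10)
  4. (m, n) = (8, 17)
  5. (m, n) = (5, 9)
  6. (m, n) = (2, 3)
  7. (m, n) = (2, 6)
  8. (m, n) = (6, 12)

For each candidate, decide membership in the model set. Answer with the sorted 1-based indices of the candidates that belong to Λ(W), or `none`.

τ' = (2−√8)/2 ≈ -0.414214.
candidate 1: (m,n)=(-4,7) → π∥ = -4+7·τ ≈ 12.899495, π⊥ = -4+7·τ' ≈ -6.899495 ∉ [0.3, 1.3) ⇒ out
candidate 2: (m,n)=(-1,-3) → π∥ = -1-3·τ ≈ -8.242641, π⊥ = -1-3·τ' ≈ 0.242641 ∉ [0.3, 1.3) ⇒ out
candidate 3: (m,n)=(-4,-10) → π∥ = -4-10·τ ≈ -28.142136, π⊥ = -4-10·τ' ≈ 0.142136 ∉ [0.3, 1.3) ⇒ out
candidate 4: (m,n)=(8,17) → π∥ = 8+17·τ ≈ 49.041631, π⊥ = 8+17·τ' ≈ 0.958369 ∈ [0.3, 1.3) ⇒ IN Λ
candidate 5: (m,n)=(5,9) → π∥ = 5+9·τ ≈ 26.727922, π⊥ = 5+9·τ' ≈ 1.272078 ∈ [0.3, 1.3) ⇒ IN Λ
candidate 6: (m,n)=(2,3) → π∥ = 2+3·τ ≈ 9.242641, π⊥ = 2+3·τ' ≈ 0.757359 ∈ [0.3, 1.3) ⇒ IN Λ
candidate 7: (m,n)=(2,6) → π∥ = 2+6·τ ≈ 16.485281, π⊥ = 2+6·τ' ≈ -0.485281 ∉ [0.3, 1.3) ⇒ out
candidate 8: (m,n)=(6,12) → π∥ = 6+12·τ ≈ 34.970563, π⊥ = 6+12·τ' ≈ 1.029437 ∈ [0.3, 1.3) ⇒ IN Λ

4, 5, 6, 8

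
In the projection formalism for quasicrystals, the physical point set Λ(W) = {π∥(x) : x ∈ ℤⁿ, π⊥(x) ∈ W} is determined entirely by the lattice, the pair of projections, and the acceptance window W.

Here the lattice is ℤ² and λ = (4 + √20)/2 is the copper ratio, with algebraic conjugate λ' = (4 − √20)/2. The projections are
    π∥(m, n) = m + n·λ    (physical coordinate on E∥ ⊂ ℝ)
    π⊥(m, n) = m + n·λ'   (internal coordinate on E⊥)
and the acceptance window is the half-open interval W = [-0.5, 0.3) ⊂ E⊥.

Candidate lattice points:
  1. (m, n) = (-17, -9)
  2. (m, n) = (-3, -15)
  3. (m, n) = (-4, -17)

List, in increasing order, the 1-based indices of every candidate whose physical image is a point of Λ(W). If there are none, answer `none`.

λ' = (4−√20)/2 ≈ -0.23607.
candidate 1: (m,n)=(-17,-9) → π∥ = -17-9·λ ≈ -55.12461, π⊥ = -17-9·λ' ≈ -14.87539 ∉ [-0.5, 0.3) ⇒ out
candidate 2: (m,n)=(-3,-15) → π∥ = -3-15·λ ≈ -66.54102, π⊥ = -3-15·λ' ≈ 0.54102 ∉ [-0.5, 0.3) ⇒ out
candidate 3: (m,n)=(-4,-17) → π∥ = -4-17·λ ≈ -76.01316, π⊥ = -4-17·λ' ≈ 0.01316 ∈ [-0.5, 0.3) ⇒ IN Λ

3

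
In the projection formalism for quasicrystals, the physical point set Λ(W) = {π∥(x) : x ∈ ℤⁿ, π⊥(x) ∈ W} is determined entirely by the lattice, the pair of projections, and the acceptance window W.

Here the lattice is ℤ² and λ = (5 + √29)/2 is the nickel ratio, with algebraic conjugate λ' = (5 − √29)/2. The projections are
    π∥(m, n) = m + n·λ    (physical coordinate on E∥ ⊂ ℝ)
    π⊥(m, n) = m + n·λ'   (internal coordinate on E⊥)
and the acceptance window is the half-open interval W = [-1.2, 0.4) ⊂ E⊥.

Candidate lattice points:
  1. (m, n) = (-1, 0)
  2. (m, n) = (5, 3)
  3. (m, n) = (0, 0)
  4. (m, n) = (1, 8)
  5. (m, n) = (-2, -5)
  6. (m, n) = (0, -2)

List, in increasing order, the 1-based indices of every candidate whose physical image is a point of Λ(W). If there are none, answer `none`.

1, 3, 4, 5, 6

Numerically λ ≈ 5.192582 and λ' = −1/λ ≈ -0.192582.
[1] lift (-1,0): star map gives -1.000000; window check -1.2 ≤ -1.000000 < 0.4 is true → IN Λ
[2] lift (5,3): star map gives 4.422253; window check -1.2 ≤ 4.422253 < 0.4 is false → out
[3] lift (0,0): star map gives 0.000000; window check -1.2 ≤ 0.000000 < 0.4 is true → IN Λ
[4] lift (1,8): star map gives -0.540659; window check -1.2 ≤ -0.540659 < 0.4 is true → IN Λ
[5] lift (-2,-5): star map gives -1.037088; window check -1.2 ≤ -1.037088 < 0.4 is true → IN Λ
[6] lift (0,-2): star map gives 0.385165; window check -1.2 ≤ 0.385165 < 0.4 is true → IN Λ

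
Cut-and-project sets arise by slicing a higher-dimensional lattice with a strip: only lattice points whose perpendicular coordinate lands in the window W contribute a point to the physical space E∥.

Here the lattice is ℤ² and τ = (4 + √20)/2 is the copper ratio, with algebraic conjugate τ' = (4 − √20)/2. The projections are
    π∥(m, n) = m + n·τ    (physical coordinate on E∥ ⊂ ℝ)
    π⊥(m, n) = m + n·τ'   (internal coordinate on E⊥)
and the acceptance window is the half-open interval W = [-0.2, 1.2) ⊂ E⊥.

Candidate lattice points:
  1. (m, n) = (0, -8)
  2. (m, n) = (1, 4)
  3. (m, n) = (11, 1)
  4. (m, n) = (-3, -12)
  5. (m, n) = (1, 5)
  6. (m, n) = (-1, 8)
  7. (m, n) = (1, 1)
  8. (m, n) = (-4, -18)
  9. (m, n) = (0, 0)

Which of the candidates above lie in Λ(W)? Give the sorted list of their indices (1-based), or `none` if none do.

τ' = (4−√20)/2 ≈ -0.236068.
[1] lift (0,-8): star map gives 1.888544; window check -0.2 ≤ 1.888544 < 1.2 is false → out
[2] lift (1,4): star map gives 0.055728; window check -0.2 ≤ 0.055728 < 1.2 is true → IN Λ
[3] lift (11,1): star map gives 10.763932; window check -0.2 ≤ 10.763932 < 1.2 is false → out
[4] lift (-3,-12): star map gives -0.167184; window check -0.2 ≤ -0.167184 < 1.2 is true → IN Λ
[5] lift (1,5): star map gives -0.180340; window check -0.2 ≤ -0.180340 < 1.2 is true → IN Λ
[6] lift (-1,8): star map gives -2.888544; window check -0.2 ≤ -2.888544 < 1.2 is false → out
[7] lift (1,1): star map gives 0.763932; window check -0.2 ≤ 0.763932 < 1.2 is true → IN Λ
[8] lift (-4,-18): star map gives 0.249224; window check -0.2 ≤ 0.249224 < 1.2 is true → IN Λ
[9] lift (0,0): star map gives 0.000000; window check -0.2 ≤ 0.000000 < 1.2 is true → IN Λ

2, 4, 5, 7, 8, 9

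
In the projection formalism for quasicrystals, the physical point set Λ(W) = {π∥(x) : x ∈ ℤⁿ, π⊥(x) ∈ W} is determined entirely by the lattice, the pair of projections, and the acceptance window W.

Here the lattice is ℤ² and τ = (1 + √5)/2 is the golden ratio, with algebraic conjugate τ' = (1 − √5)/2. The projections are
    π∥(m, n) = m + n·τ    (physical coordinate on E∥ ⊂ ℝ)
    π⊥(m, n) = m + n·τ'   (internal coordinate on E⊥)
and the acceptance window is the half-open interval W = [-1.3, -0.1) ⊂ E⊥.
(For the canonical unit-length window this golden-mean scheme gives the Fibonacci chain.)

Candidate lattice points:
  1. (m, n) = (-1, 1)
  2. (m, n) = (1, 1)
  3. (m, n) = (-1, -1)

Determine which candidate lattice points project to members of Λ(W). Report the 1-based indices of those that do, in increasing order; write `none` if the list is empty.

3

Numerically τ ≈ 1.61803 and τ' = −1/τ ≈ -0.61803.
candidate 1: (m,n)=(-1,1) → π∥ = -1+1·τ ≈ 0.61803, π⊥ = -1+1·τ' ≈ -1.61803 ∉ [-1.3, -0.1) ⇒ out
candidate 2: (m,n)=(1,1) → π∥ = 1+1·τ ≈ 2.61803, π⊥ = 1+1·τ' ≈ 0.38197 ∉ [-1.3, -0.1) ⇒ out
candidate 3: (m,n)=(-1,-1) → π∥ = -1-1·τ ≈ -2.61803, π⊥ = -1-1·τ' ≈ -0.38197 ∈ [-1.3, -0.1) ⇒ IN Λ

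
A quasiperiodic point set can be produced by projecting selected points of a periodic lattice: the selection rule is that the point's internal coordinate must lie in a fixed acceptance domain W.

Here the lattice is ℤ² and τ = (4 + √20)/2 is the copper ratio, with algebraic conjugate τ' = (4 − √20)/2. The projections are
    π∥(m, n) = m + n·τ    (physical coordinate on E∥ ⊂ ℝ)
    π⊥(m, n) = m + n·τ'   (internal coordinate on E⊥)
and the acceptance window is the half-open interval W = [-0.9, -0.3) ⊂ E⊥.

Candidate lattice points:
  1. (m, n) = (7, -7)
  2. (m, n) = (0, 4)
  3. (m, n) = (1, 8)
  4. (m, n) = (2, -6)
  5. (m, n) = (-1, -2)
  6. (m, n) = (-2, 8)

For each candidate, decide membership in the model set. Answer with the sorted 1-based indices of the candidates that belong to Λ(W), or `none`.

τ' = (4−√20)/2 ≈ -0.2361.
#1 (7,-7): internal coord 7 + (-7)·τ' = +8.6525; +8.6525 ∉ [-0.9, -0.3) → out
#2 (0,4): internal coord 0 + (4)·τ' = -0.9443; -0.9443 ∉ [-0.9, -0.3) → out
#3 (1,8): internal coord 1 + (8)·τ' = -0.8885; -0.8885 ∈ [-0.9, -0.3) → IN Λ
#4 (2,-6): internal coord 2 + (-6)·τ' = +3.4164; +3.4164 ∉ [-0.9, -0.3) → out
#5 (-1,-2): internal coord -1 + (-2)·τ' = -0.5279; -0.5279 ∈ [-0.9, -0.3) → IN Λ
#6 (-2,8): internal coord -2 + (8)·τ' = -3.8885; -3.8885 ∉ [-0.9, -0.3) → out

3, 5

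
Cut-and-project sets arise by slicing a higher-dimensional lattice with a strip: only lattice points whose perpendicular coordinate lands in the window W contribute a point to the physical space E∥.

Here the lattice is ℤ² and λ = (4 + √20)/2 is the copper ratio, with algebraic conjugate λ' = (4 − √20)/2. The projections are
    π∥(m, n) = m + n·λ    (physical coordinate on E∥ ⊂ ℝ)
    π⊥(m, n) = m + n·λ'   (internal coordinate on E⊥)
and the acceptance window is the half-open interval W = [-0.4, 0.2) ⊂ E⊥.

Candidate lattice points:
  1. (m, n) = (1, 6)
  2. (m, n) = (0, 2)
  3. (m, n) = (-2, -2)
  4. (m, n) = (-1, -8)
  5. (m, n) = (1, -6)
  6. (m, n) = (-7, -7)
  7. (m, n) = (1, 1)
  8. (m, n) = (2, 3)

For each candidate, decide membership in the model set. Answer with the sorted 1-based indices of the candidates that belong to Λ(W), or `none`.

Numerically λ ≈ 4.2361 and λ' = −1/λ ≈ -0.2361.
candidate 1: (m,n)=(1,6) → π∥ = 1+6·λ ≈ 26.4164, π⊥ = 1+6·λ' ≈ -0.4164 ∉ [-0.4, 0.2) ⇒ out
candidate 2: (m,n)=(0,2) → π∥ = 0+2·λ ≈ 8.4721, π⊥ = 0+2·λ' ≈ -0.4721 ∉ [-0.4, 0.2) ⇒ out
candidate 3: (m,n)=(-2,-2) → π∥ = -2-2·λ ≈ -10.4721, π⊥ = -2-2·λ' ≈ -1.5279 ∉ [-0.4, 0.2) ⇒ out
candidate 4: (m,n)=(-1,-8) → π∥ = -1-8·λ ≈ -34.8885, π⊥ = -1-8·λ' ≈ 0.8885 ∉ [-0.4, 0.2) ⇒ out
candidate 5: (m,n)=(1,-6) → π∥ = 1-6·λ ≈ -24.4164, π⊥ = 1-6·λ' ≈ 2.4164 ∉ [-0.4, 0.2) ⇒ out
candidate 6: (m,n)=(-7,-7) → π∥ = -7-7·λ ≈ -36.6525, π⊥ = -7-7·λ' ≈ -5.3475 ∉ [-0.4, 0.2) ⇒ out
candidate 7: (m,n)=(1,1) → π∥ = 1+1·λ ≈ 5.2361, π⊥ = 1+1·λ' ≈ 0.7639 ∉ [-0.4, 0.2) ⇒ out
candidate 8: (m,n)=(2,3) → π∥ = 2+3·λ ≈ 14.7082, π⊥ = 2+3·λ' ≈ 1.2918 ∉ [-0.4, 0.2) ⇒ out

none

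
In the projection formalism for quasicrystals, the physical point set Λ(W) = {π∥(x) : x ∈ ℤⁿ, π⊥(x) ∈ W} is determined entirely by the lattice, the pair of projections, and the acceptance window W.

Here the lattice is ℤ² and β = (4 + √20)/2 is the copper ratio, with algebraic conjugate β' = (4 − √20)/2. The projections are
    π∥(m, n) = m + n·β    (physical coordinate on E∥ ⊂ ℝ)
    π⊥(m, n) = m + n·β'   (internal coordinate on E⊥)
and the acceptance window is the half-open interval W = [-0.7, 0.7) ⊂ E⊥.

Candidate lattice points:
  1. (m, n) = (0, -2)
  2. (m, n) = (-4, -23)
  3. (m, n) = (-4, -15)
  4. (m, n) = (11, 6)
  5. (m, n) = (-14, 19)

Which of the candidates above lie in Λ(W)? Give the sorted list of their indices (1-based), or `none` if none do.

1, 3

Numerically β ≈ 4.236068 and β' = −1/β ≈ -0.236068.
candidate 1: (m,n)=(0,-2) → π∥ = 0-2·β ≈ -8.472136, π⊥ = 0-2·β' ≈ 0.472136 ∈ [-0.7, 0.7) ⇒ IN Λ
candidate 2: (m,n)=(-4,-23) → π∥ = -4-23·β ≈ -101.429563, π⊥ = -4-23·β' ≈ 1.429563 ∉ [-0.7, 0.7) ⇒ out
candidate 3: (m,n)=(-4,-15) → π∥ = -4-15·β ≈ -67.541020, π⊥ = -4-15·β' ≈ -0.458980 ∈ [-0.7, 0.7) ⇒ IN Λ
candidate 4: (m,n)=(11,6) → π∥ = 11+6·β ≈ 36.416408, π⊥ = 11+6·β' ≈ 9.583592 ∉ [-0.7, 0.7) ⇒ out
candidate 5: (m,n)=(-14,19) → π∥ = -14+19·β ≈ 66.485292, π⊥ = -14+19·β' ≈ -18.485292 ∉ [-0.7, 0.7) ⇒ out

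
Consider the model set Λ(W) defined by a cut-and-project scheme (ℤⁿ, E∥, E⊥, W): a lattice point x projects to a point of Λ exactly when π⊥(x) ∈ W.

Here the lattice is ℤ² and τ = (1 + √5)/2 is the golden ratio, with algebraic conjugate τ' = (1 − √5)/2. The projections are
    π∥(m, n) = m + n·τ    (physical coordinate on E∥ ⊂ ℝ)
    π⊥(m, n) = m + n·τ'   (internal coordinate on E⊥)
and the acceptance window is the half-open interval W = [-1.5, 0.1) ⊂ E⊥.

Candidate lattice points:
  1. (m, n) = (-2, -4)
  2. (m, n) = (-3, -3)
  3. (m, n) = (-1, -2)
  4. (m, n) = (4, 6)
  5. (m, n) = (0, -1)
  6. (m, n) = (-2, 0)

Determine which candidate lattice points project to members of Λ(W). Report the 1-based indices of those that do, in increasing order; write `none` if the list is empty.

2

Compute τ' = (1−√5)/2 = -0.6180, so π⊥(m,n) = m -0.6180·n.
candidate 1: (m,n)=(-2,-4) → π∥ = -2-4·τ ≈ -8.4721, π⊥ = -2-4·τ' ≈ 0.4721 ∉ [-1.5, 0.1) ⇒ out
candidate 2: (m,n)=(-3,-3) → π∥ = -3-3·τ ≈ -7.8541, π⊥ = -3-3·τ' ≈ -1.1459 ∈ [-1.5, 0.1) ⇒ IN Λ
candidate 3: (m,n)=(-1,-2) → π∥ = -1-2·τ ≈ -4.2361, π⊥ = -1-2·τ' ≈ 0.2361 ∉ [-1.5, 0.1) ⇒ out
candidate 4: (m,n)=(4,6) → π∥ = 4+6·τ ≈ 13.7082, π⊥ = 4+6·τ' ≈ 0.2918 ∉ [-1.5, 0.1) ⇒ out
candidate 5: (m,n)=(0,-1) → π∥ = 0-1·τ ≈ -1.6180, π⊥ = 0-1·τ' ≈ 0.6180 ∉ [-1.5, 0.1) ⇒ out
candidate 6: (m,n)=(-2,0) → π∥ = -2+0·τ ≈ -2.0000, π⊥ = -2+0·τ' ≈ -2.0000 ∉ [-1.5, 0.1) ⇒ out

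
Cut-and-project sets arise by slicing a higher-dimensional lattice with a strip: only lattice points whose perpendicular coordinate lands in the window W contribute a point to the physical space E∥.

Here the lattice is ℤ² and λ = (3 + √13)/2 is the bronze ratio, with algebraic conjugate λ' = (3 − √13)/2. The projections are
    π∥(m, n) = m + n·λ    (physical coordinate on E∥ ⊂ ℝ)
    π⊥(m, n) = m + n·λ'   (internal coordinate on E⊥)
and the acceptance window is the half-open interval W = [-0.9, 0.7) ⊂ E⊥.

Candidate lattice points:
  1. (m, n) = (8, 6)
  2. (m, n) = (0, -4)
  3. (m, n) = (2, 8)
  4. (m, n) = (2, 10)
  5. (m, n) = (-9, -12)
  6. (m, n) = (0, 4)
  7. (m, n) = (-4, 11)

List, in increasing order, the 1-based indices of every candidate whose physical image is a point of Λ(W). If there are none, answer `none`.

3

Compute λ' = (3−√13)/2 = -0.3028, so π⊥(m,n) = m -0.3028·n.
#1 (8,6): internal coord 8 + (6)·λ' = +6.1833; +6.1833 ∉ [-0.9, 0.7) → out
#2 (0,-4): internal coord 0 + (-4)·λ' = +1.2111; +1.2111 ∉ [-0.9, 0.7) → out
#3 (2,8): internal coord 2 + (8)·λ' = -0.4222; -0.4222 ∈ [-0.9, 0.7) → IN Λ
#4 (2,10): internal coord 2 + (10)·λ' = -1.0278; -1.0278 ∉ [-0.9, 0.7) → out
#5 (-9,-12): internal coord -9 + (-12)·λ' = -5.3667; -5.3667 ∉ [-0.9, 0.7) → out
#6 (0,4): internal coord 0 + (4)·λ' = -1.2111; -1.2111 ∉ [-0.9, 0.7) → out
#7 (-4,11): internal coord -4 + (11)·λ' = -7.3305; -7.3305 ∉ [-0.9, 0.7) → out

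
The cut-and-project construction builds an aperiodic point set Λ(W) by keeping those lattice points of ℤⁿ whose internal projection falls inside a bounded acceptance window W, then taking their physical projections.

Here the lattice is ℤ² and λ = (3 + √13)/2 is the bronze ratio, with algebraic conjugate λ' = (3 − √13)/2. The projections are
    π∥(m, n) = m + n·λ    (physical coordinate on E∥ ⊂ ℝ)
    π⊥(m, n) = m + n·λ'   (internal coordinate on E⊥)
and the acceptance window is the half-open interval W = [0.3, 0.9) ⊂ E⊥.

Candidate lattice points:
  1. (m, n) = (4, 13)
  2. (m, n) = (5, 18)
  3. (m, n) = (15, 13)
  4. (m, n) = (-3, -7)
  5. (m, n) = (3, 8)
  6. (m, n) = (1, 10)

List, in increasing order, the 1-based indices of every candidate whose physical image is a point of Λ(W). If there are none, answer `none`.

Compute λ' = (3−√13)/2 = -0.3028, so π⊥(m,n) = m -0.3028·n.
candidate 1: (m,n)=(4,13) → π∥ = 4+13·λ ≈ 46.9361, π⊥ = 4+13·λ' ≈ 0.0639 ∉ [0.3, 0.9) ⇒ out
candidate 2: (m,n)=(5,18) → π∥ = 5+18·λ ≈ 64.4500, π⊥ = 5+18·λ' ≈ -0.4500 ∉ [0.3, 0.9) ⇒ out
candidate 3: (m,n)=(15,13) → π∥ = 15+13·λ ≈ 57.9361, π⊥ = 15+13·λ' ≈ 11.0639 ∉ [0.3, 0.9) ⇒ out
candidate 4: (m,n)=(-3,-7) → π∥ = -3-7·λ ≈ -26.1194, π⊥ = -3-7·λ' ≈ -0.8806 ∉ [0.3, 0.9) ⇒ out
candidate 5: (m,n)=(3,8) → π∥ = 3+8·λ ≈ 29.4222, π⊥ = 3+8·λ' ≈ 0.5778 ∈ [0.3, 0.9) ⇒ IN Λ
candidate 6: (m,n)=(1,10) → π∥ = 1+10·λ ≈ 34.0278, π⊥ = 1+10·λ' ≈ -2.0278 ∉ [0.3, 0.9) ⇒ out

5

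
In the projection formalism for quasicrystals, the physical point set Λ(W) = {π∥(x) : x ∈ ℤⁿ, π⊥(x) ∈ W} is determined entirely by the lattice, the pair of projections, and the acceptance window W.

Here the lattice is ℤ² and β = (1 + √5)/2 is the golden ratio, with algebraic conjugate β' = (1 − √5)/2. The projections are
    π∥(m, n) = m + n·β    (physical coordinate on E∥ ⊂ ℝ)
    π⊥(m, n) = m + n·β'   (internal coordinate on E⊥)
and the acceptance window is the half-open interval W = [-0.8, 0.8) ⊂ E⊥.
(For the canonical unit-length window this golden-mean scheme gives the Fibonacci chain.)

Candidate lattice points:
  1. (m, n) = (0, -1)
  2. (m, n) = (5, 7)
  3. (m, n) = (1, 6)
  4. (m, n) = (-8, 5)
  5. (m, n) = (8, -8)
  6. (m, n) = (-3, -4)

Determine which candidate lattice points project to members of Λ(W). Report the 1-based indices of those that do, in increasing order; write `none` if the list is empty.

Numerically β ≈ 1.61803 and β' = −1/β ≈ -0.61803.
#1 (0,-1): internal coord 0 + (-1)·β' = +0.61803; +0.61803 ∈ [-0.8, 0.8) → IN Λ
#2 (5,7): internal coord 5 + (7)·β' = +0.67376; +0.67376 ∈ [-0.8, 0.8) → IN Λ
#3 (1,6): internal coord 1 + (6)·β' = -2.70820; -2.70820 ∉ [-0.8, 0.8) → out
#4 (-8,5): internal coord -8 + (5)·β' = -11.09017; -11.09017 ∉ [-0.8, 0.8) → out
#5 (8,-8): internal coord 8 + (-8)·β' = +12.94427; +12.94427 ∉ [-0.8, 0.8) → out
#6 (-3,-4): internal coord -3 + (-4)·β' = -0.52786; -0.52786 ∈ [-0.8, 0.8) → IN Λ

1, 2, 6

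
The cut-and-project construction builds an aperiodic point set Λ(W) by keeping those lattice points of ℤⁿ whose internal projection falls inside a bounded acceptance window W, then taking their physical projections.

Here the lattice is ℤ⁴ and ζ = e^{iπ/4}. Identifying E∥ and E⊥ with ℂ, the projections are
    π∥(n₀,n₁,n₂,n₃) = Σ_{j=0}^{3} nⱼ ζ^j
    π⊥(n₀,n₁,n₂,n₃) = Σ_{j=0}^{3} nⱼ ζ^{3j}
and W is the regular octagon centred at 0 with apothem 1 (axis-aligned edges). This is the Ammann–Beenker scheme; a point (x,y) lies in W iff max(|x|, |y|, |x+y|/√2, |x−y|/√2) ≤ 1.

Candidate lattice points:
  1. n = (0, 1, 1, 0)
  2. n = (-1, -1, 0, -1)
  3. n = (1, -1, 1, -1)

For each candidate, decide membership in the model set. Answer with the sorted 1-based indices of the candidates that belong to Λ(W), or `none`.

1

Internal map: ζ^{3j} for j=0..3 gives (1,0), (−√2/2,√2/2), (0,−1), (√2/2,√2/2).
candidate 1: n = (0, 1, 1, 0) → π⊥ ≈ (-0.7071, -0.2929); max(|x|,|y|,|x±y|/√2) = 0.7071 ≤ 1 ⇒ ∈ W
candidate 2: n = (-1, -1, 0, -1) → π⊥ ≈ (-1.0000, -1.4142); max(|x|,|y|,|x±y|/√2) = 1.7071 > 1 ⇒ ∉ W
candidate 3: n = (1, -1, 1, -1) → π⊥ ≈ (+1.0000, -2.4142); max(|x|,|y|,|x±y|/√2) = 2.4142 > 1 ⇒ ∉ W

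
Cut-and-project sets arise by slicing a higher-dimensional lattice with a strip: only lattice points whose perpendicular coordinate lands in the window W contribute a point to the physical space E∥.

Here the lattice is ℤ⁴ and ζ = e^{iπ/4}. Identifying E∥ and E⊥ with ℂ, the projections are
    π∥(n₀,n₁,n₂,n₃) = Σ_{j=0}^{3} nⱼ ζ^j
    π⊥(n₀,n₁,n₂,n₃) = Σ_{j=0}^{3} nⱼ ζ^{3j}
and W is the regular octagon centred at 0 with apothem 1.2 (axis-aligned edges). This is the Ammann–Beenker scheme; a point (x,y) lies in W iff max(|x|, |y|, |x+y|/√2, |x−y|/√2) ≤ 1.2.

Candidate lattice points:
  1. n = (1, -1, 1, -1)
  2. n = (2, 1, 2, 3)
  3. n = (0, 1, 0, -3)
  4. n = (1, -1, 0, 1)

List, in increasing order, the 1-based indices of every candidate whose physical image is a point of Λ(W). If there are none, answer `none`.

none

π⊥(n) = n₀ + n₁ζ³ + n₂ζ⁶ + n₃ζ⁹ where ζ = e^{iπ/4}.
#1 (1, -1, 1, -1): internal (1.0000, -2.4142); octagon support 2.4142 vs apothem 1.2 → ∉ W
#2 (2, 1, 2, 3): internal (3.4142, 0.8284); octagon support 3.4142 vs apothem 1.2 → ∉ W
#3 (0, 1, 0, -3): internal (-2.8284, -1.4142); octagon support 3.0000 vs apothem 1.2 → ∉ W
#4 (1, -1, 0, 1): internal (2.4142, 0.0000); octagon support 2.4142 vs apothem 1.2 → ∉ W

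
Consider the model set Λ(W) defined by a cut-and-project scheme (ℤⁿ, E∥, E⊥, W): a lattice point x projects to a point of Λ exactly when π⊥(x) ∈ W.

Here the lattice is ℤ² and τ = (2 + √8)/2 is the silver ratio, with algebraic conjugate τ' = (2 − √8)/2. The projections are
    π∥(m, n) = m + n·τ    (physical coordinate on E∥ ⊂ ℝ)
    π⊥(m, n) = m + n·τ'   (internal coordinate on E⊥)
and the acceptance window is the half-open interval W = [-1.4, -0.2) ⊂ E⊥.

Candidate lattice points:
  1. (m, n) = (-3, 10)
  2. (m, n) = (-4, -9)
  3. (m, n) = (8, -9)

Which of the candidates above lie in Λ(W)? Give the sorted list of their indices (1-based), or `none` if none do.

2

Compute τ' = (2−√8)/2 = -0.414214, so π⊥(m,n) = m -0.414214·n.
candidate 1: (m,n)=(-3,10) → π∥ = -3+10·τ ≈ 21.142136, π⊥ = -3+10·τ' ≈ -7.142136 ∉ [-1.4, -0.2) ⇒ out
candidate 2: (m,n)=(-4,-9) → π∥ = -4-9·τ ≈ -25.727922, π⊥ = -4-9·τ' ≈ -0.272078 ∈ [-1.4, -0.2) ⇒ IN Λ
candidate 3: (m,n)=(8,-9) → π∥ = 8-9·τ ≈ -13.727922, π⊥ = 8-9·τ' ≈ 11.727922 ∉ [-1.4, -0.2) ⇒ out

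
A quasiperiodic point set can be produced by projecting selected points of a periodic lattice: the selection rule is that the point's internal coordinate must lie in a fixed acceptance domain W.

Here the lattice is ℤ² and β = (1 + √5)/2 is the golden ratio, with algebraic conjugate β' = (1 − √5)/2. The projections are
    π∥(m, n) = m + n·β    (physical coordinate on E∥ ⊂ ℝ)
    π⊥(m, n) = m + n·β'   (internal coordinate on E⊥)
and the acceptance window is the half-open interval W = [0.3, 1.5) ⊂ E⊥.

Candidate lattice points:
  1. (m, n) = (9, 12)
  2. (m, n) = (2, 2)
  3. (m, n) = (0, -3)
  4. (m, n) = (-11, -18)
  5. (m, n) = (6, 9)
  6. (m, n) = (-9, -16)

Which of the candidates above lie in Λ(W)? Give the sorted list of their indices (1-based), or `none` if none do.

Compute β' = (1−√5)/2 = -0.61803, so π⊥(m,n) = m -0.61803·n.
#1 (9,12): internal coord 9 + (12)·β' = +1.58359; +1.58359 ∉ [0.3, 1.5) → out
#2 (2,2): internal coord 2 + (2)·β' = +0.76393; +0.76393 ∈ [0.3, 1.5) → IN Λ
#3 (0,-3): internal coord 0 + (-3)·β' = +1.85410; +1.85410 ∉ [0.3, 1.5) → out
#4 (-11,-18): internal coord -11 + (-18)·β' = +0.12461; +0.12461 ∉ [0.3, 1.5) → out
#5 (6,9): internal coord 6 + (9)·β' = +0.43769; +0.43769 ∈ [0.3, 1.5) → IN Λ
#6 (-9,-16): internal coord -9 + (-16)·β' = +0.88854; +0.88854 ∈ [0.3, 1.5) → IN Λ

2, 5, 6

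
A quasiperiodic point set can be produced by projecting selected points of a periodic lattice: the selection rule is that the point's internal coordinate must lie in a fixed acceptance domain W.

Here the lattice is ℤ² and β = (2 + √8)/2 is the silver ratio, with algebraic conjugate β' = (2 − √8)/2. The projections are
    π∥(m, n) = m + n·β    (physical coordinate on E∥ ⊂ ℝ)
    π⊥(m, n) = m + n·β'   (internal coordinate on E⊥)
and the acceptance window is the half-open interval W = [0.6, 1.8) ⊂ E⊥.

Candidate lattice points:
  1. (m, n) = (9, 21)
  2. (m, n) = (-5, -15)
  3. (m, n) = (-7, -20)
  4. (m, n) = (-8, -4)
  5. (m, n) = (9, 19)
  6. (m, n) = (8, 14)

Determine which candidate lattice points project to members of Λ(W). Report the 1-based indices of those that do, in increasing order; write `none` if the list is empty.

2, 3, 5

Numerically β ≈ 2.4142 and β' = −1/β ≈ -0.4142.
[1] lift (9,21): star map gives 0.3015; window check 0.6 ≤ 0.3015 < 1.8 is false → out
[2] lift (-5,-15): star map gives 1.2132; window check 0.6 ≤ 1.2132 < 1.8 is true → IN Λ
[3] lift (-7,-20): star map gives 1.2843; window check 0.6 ≤ 1.2843 < 1.8 is true → IN Λ
[4] lift (-8,-4): star map gives -6.3431; window check 0.6 ≤ -6.3431 < 1.8 is false → out
[5] lift (9,19): star map gives 1.1299; window check 0.6 ≤ 1.1299 < 1.8 is true → IN Λ
[6] lift (8,14): star map gives 2.2010; window check 0.6 ≤ 2.2010 < 1.8 is false → out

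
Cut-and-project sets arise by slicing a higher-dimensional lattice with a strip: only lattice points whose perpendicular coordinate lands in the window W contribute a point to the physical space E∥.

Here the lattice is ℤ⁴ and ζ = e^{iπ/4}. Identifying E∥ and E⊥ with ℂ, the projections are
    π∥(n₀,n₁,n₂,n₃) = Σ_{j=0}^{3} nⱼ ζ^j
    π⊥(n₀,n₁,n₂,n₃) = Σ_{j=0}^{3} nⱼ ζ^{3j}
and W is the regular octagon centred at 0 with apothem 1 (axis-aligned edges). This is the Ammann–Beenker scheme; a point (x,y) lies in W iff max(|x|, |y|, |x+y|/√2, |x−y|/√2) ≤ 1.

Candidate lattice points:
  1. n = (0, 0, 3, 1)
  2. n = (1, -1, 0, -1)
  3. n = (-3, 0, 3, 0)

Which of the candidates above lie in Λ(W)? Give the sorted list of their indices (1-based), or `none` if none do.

With ζ = e^{iπ/4} the internal vectors are ζ^0,ζ^3,ζ^6,ζ^9.
candidate 1: n = (0, 0, 3, 1) → π⊥ ≈ (+0.7071, -2.2929); max(|x|,|y|,|x±y|/√2) = 2.2929 > 1 ⇒ ∉ W
candidate 2: n = (1, -1, 0, -1) → π⊥ ≈ (+1.0000, -1.4142); max(|x|,|y|,|x±y|/√2) = 1.7071 > 1 ⇒ ∉ W
candidate 3: n = (-3, 0, 3, 0) → π⊥ ≈ (-3.0000, -3.0000); max(|x|,|y|,|x±y|/√2) = 4.2426 > 1 ⇒ ∉ W

none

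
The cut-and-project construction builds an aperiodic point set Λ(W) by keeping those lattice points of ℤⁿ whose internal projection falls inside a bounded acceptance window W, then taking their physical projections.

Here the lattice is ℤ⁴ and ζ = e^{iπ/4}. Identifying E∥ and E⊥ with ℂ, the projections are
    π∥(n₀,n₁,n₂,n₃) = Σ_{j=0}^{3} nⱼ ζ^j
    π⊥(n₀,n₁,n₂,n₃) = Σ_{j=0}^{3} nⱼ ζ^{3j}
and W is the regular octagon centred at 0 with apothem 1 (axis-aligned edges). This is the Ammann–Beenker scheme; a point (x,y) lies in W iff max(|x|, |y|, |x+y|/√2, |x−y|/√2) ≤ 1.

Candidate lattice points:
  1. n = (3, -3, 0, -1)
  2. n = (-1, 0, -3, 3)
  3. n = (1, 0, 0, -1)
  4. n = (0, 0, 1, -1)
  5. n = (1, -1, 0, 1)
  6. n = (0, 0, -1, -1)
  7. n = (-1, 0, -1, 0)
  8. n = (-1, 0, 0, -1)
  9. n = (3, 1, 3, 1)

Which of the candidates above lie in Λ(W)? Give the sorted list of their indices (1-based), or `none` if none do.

π⊥(n) = n₀ + n₁ζ³ + n₂ζ⁶ + n₃ζ⁹ where ζ = e^{iπ/4}.
#1 (3, -3, 0, -1): internal (4.414214, -2.828427); octagon support 5.121320 vs apothem 1 → ∉ W
#2 (-1, 0, -3, 3): internal (1.121320, 5.121320); octagon support 5.121320 vs apothem 1 → ∉ W
#3 (1, 0, 0, -1): internal (0.292893, -0.707107); octagon support 0.707107 vs apothem 1 → ∈ W
#4 (0, 0, 1, -1): internal (-0.707107, -1.707107); octagon support 1.707107 vs apothem 1 → ∉ W
#5 (1, -1, 0, 1): internal (2.414214, 0.000000); octagon support 2.414214 vs apothem 1 → ∉ W
#6 (0, 0, -1, -1): internal (-0.707107, 0.292893); octagon support 0.707107 vs apothem 1 → ∈ W
#7 (-1, 0, -1, 0): internal (-1.000000, 1.000000); octagon support 1.414214 vs apothem 1 → ∉ W
#8 (-1, 0, 0, -1): internal (-1.707107, -0.707107); octagon support 1.707107 vs apothem 1 → ∉ W
#9 (3, 1, 3, 1): internal (3.000000, -1.585786); octagon support 3.242641 vs apothem 1 → ∉ W

3, 6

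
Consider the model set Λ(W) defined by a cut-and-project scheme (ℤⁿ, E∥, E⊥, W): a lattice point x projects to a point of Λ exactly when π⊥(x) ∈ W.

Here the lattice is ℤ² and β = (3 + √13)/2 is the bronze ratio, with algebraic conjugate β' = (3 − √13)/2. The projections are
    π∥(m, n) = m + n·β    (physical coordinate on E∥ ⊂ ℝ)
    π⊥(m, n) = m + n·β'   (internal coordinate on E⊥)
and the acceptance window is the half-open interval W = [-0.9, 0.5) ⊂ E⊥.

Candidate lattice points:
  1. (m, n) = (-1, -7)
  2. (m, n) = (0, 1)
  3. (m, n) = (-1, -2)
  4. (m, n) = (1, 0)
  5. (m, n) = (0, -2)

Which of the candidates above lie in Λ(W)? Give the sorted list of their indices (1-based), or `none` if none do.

Compute β' = (3−√13)/2 = -0.3028, so π⊥(m,n) = m -0.3028·n.
#1 (-1,-7): internal coord -1 + (-7)·β' = +1.1194; +1.1194 ∉ [-0.9, 0.5) → out
#2 (0,1): internal coord 0 + (1)·β' = -0.3028; -0.3028 ∈ [-0.9, 0.5) → IN Λ
#3 (-1,-2): internal coord -1 + (-2)·β' = -0.3944; -0.3944 ∈ [-0.9, 0.5) → IN Λ
#4 (1,0): internal coord 1 + (0)·β' = +1.0000; +1.0000 ∉ [-0.9, 0.5) → out
#5 (0,-2): internal coord 0 + (-2)·β' = +0.6056; +0.6056 ∉ [-0.9, 0.5) → out

2, 3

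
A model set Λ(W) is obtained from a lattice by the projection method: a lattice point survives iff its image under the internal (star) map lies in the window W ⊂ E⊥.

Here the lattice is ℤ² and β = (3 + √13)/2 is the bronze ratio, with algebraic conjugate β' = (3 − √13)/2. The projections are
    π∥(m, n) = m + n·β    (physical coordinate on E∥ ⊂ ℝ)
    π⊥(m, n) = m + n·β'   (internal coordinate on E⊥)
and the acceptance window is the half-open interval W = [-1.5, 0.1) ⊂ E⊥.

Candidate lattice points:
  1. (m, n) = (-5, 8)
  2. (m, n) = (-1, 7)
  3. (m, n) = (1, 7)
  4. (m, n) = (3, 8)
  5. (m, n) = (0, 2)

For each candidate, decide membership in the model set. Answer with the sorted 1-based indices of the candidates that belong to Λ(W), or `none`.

β' = (3−√13)/2 ≈ -0.302776.
#1 (-5,8): internal coord -5 + (8)·β' = -7.422205; -7.422205 ∉ [-1.5, 0.1) → out
#2 (-1,7): internal coord -1 + (7)·β' = -3.119429; -3.119429 ∉ [-1.5, 0.1) → out
#3 (1,7): internal coord 1 + (7)·β' = -1.119429; -1.119429 ∈ [-1.5, 0.1) → IN Λ
#4 (3,8): internal coord 3 + (8)·β' = +0.577795; +0.577795 ∉ [-1.5, 0.1) → out
#5 (0,2): internal coord 0 + (2)·β' = -0.605551; -0.605551 ∈ [-1.5, 0.1) → IN Λ

3, 5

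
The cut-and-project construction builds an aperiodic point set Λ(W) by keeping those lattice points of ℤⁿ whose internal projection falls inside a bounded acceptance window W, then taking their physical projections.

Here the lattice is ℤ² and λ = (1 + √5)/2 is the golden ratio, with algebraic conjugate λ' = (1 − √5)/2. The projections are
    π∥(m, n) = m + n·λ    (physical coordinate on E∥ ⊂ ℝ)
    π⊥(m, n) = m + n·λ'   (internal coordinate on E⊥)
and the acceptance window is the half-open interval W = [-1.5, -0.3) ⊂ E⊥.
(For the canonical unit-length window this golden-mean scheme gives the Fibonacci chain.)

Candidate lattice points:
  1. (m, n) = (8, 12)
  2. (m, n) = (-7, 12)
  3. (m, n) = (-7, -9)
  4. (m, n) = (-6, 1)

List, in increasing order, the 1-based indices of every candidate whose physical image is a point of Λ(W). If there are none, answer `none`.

3

λ' = (1−√5)/2 ≈ -0.6180.
candidate 1: (m,n)=(8,12) → π∥ = 8+12·λ ≈ 27.4164, π⊥ = 8+12·λ' ≈ 0.5836 ∉ [-1.5, -0.3) ⇒ out
candidate 2: (m,n)=(-7,12) → π∥ = -7+12·λ ≈ 12.4164, π⊥ = -7+12·λ' ≈ -14.4164 ∉ [-1.5, -0.3) ⇒ out
candidate 3: (m,n)=(-7,-9) → π∥ = -7-9·λ ≈ -21.5623, π⊥ = -7-9·λ' ≈ -1.4377 ∈ [-1.5, -0.3) ⇒ IN Λ
candidate 4: (m,n)=(-6,1) → π∥ = -6+1·λ ≈ -4.3820, π⊥ = -6+1·λ' ≈ -6.6180 ∉ [-1.5, -0.3) ⇒ out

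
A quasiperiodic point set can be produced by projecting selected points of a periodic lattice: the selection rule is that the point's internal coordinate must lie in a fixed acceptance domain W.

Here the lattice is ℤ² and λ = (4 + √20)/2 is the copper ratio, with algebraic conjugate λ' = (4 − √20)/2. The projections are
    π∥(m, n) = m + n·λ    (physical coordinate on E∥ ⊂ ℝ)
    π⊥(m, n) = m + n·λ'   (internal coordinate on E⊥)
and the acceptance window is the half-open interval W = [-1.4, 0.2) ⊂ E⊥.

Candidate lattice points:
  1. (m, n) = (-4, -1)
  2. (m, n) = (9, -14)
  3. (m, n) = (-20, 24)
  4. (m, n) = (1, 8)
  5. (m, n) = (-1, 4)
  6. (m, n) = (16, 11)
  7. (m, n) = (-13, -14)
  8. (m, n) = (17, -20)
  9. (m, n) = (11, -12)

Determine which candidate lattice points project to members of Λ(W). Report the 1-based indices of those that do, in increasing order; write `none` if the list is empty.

Compute λ' = (4−√20)/2 = -0.2361, so π⊥(m,n) = m -0.2361·n.
candidate 1: (m,n)=(-4,-1) → π∥ = -4-1·λ ≈ -8.2361, π⊥ = -4-1·λ' ≈ -3.7639 ∉ [-1.4, 0.2) ⇒ out
candidate 2: (m,n)=(9,-14) → π∥ = 9-14·λ ≈ -50.3050, π⊥ = 9-14·λ' ≈ 12.3050 ∉ [-1.4, 0.2) ⇒ out
candidate 3: (m,n)=(-20,24) → π∥ = -20+24·λ ≈ 81.6656, π⊥ = -20+24·λ' ≈ -25.6656 ∉ [-1.4, 0.2) ⇒ out
candidate 4: (m,n)=(1,8) → π∥ = 1+8·λ ≈ 34.8885, π⊥ = 1+8·λ' ≈ -0.8885 ∈ [-1.4, 0.2) ⇒ IN Λ
candidate 5: (m,n)=(-1,4) → π∥ = -1+4·λ ≈ 15.9443, π⊥ = -1+4·λ' ≈ -1.9443 ∉ [-1.4, 0.2) ⇒ out
candidate 6: (m,n)=(16,11) → π∥ = 16+11·λ ≈ 62.5967, π⊥ = 16+11·λ' ≈ 13.4033 ∉ [-1.4, 0.2) ⇒ out
candidate 7: (m,n)=(-13,-14) → π∥ = -13-14·λ ≈ -72.3050, π⊥ = -13-14·λ' ≈ -9.6950 ∉ [-1.4, 0.2) ⇒ out
candidate 8: (m,n)=(17,-20) → π∥ = 17-20·λ ≈ -67.7214, π⊥ = 17-20·λ' ≈ 21.7214 ∉ [-1.4, 0.2) ⇒ out
candidate 9: (m,n)=(11,-12) → π∥ = 11-12·λ ≈ -39.8328, π⊥ = 11-12·λ' ≈ 13.8328 ∉ [-1.4, 0.2) ⇒ out

4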